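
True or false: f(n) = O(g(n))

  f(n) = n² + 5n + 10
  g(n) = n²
True

f(n) = n² + 5n + 10 and g(n) = n² are both O(n²).
Big-O permits equal growth rates (f ≤ c·g for some c), so f(n) = O(g(n)) is true.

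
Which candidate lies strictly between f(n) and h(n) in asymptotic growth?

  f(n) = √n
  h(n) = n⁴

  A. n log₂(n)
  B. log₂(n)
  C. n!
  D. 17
A

We need g(n) with √n = o(g(n)) and g(n) = o(n⁴), i.e. O(√n) ≺ g ≺ O(n⁴).
Check each option:
  A. n log₂(n) — O(n log n) is strictly between O(√n) and O(n⁴) ✓
  B. log₂(n) — O(log n) does not grow strictly faster than f(n)
  C. n! — O(n!) does not grow strictly slower than h(n)
  D. 17 — O(1) does not grow strictly faster than f(n)

Only option A (n log₂(n)) lies strictly between.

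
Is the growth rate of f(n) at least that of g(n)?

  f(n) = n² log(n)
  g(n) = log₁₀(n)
True

f(n) = n² log(n) is O(n² log n), and g(n) = log₁₀(n) is O(log n).
Since O(n² log n) grows at least as fast as O(log n), f(n) = Ω(g(n)) is true.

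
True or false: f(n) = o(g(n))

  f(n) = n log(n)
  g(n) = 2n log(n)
False

f(n) = n log(n) is O(n log n), and g(n) = 2n log(n) is O(n log n).
Since they have the same growth rate, f(n) = o(g(n)) is false.
(f = o(g) requires f to grow strictly slower, not equal.)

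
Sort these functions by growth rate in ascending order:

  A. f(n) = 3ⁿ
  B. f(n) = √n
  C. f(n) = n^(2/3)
B < C < A

Comparing growth rates:
B = √n is O(√n)
C = n^(2/3) is O(n^(2/3))
A = 3ⁿ is O(3ⁿ)

Therefore, the order from slowest to fastest is: B < C < A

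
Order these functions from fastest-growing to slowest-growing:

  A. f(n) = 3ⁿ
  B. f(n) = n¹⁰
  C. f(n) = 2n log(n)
A > B > C

Comparing growth rates:
A = 3ⁿ is O(3ⁿ)
B = n¹⁰ is O(n¹⁰)
C = 2n log(n) is O(n log n)

Therefore, the order from fastest to slowest is: A > B > C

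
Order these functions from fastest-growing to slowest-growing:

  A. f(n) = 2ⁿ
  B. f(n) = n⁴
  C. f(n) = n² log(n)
A > B > C

Comparing growth rates:
A = 2ⁿ is O(2ⁿ)
B = n⁴ is O(n⁴)
C = n² log(n) is O(n² log n)

Therefore, the order from fastest to slowest is: A > B > C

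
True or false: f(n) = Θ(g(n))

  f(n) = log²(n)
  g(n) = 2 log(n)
False

f(n) = log²(n) is O(log² n), and g(n) = 2 log(n) is O(log n).
Since they have different growth rates, f(n) = Θ(g(n)) is false.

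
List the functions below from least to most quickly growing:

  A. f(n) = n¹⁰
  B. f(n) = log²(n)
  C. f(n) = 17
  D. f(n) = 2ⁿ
C < B < A < D

Comparing growth rates:
C = 17 is O(1)
B = log²(n) is O(log² n)
A = n¹⁰ is O(n¹⁰)
D = 2ⁿ is O(2ⁿ)

Therefore, the order from slowest to fastest is: C < B < A < D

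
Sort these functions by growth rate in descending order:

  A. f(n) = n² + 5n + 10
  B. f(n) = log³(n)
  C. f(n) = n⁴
C > A > B

Comparing growth rates:
C = n⁴ is O(n⁴)
A = n² + 5n + 10 is O(n²)
B = log³(n) is O(log³ n)

Therefore, the order from fastest to slowest is: C > A > B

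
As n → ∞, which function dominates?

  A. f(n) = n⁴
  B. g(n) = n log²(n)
A

f(n) = n⁴ is O(n⁴), while g(n) = n log²(n) is O(n log² n).
Since O(n⁴) grows faster than O(n log² n), f(n) dominates.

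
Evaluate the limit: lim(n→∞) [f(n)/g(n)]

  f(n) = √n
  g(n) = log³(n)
∞

Since √n (O(√n)) grows faster than log³(n) (O(log³ n)),
the ratio f(n)/g(n) → ∞ as n → ∞.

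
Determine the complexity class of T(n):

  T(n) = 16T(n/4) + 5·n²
Θ(n² log n)

Master Theorem: a = 16, b = 4, f(n) = 5·n².
Compute the critical exponent d = log₄(16) = 2.
Compare f(n) = Θ(n²) against n^d:
  k = 2 = d, so f(n) = Θ(n^d) — Case 2.
  Work is balanced across levels: T(n) = Θ(n^d log n) = Θ(n² log n).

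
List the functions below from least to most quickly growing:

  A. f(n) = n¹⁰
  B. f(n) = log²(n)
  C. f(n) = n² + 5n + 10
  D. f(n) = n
B < D < C < A

Comparing growth rates:
B = log²(n) is O(log² n)
D = n is O(n)
C = n² + 5n + 10 is O(n²)
A = n¹⁰ is O(n¹⁰)

Therefore, the order from slowest to fastest is: B < D < C < A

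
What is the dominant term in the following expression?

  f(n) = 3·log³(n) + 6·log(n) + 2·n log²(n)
2·n log²(n)

Looking at each term:
  - 3·log³(n) is O(log³ n)
  - 6·log(n) is O(log n)
  - 2·n log²(n) is O(n log² n)

The term 2·n log²(n) (O(n log² n)) grows fastest and dominates all others.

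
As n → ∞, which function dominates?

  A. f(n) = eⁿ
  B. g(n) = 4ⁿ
B

f(n) = eⁿ is O(eⁿ), while g(n) = 4ⁿ is O(4ⁿ).
Since O(4ⁿ) grows faster than O(eⁿ), g(n) dominates.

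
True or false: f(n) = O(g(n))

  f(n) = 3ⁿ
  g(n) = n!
True

f(n) = 3ⁿ is O(3ⁿ), and g(n) = n! is O(n!).
Since O(3ⁿ) ⊆ O(n!) (f grows no faster than g), f(n) = O(g(n)) is true.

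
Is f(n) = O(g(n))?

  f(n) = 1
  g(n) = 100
True

f(n) = 1 and g(n) = 100 are both O(1).
Big-O permits equal growth rates (f ≤ c·g for some c), so f(n) = O(g(n)) is true.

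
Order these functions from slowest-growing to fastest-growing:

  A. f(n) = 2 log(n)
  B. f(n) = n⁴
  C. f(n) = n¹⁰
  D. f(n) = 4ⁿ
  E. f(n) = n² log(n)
A < E < B < C < D

Comparing growth rates:
A = 2 log(n) is O(log n)
E = n² log(n) is O(n² log n)
B = n⁴ is O(n⁴)
C = n¹⁰ is O(n¹⁰)
D = 4ⁿ is O(4ⁿ)

Therefore, the order from slowest to fastest is: A < E < B < C < D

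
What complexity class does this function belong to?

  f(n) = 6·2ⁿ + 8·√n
O(2ⁿ)

The dominant term in 6·2ⁿ + 8·√n is 6·2ⁿ, which is Θ(2ⁿ).
Lower-order terms (8·√n) are asymptotically negligible.
Constants are absorbed, so the tightest bound is O(2ⁿ).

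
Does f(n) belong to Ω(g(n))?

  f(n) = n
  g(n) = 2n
True

f(n) = n and g(n) = 2n are both O(n).
Big-Ω permits equal growth rates (f ≥ c·g for some c > 0), so f(n) = Ω(g(n)) is true.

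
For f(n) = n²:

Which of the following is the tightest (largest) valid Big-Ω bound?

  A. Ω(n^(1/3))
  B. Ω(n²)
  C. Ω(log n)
B

f(n) = n² is Ω(n²).
All listed options are valid Big-Ω bounds (lower bounds),
but Ω(n²) is the tightest (largest valid bound).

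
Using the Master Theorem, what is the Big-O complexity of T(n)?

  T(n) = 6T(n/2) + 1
Θ(n^log₂(6))

Master Theorem: a = 6, b = 2, f(n) = 1.
Compute the critical exponent d = log₂(6) = 2.585.
Compare f(n) = Θ(1) against n^d:
  k = 0 < d = 2.585, so f(n) = O(n^(d-ε)) — Case 1.
  The recursion cost dominates: T(n) = Θ(n^d) = Θ(n^log₂(6)).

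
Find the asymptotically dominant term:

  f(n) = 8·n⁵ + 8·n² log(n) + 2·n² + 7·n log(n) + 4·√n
8·n⁵

Looking at each term:
  - 8·n⁵ is O(n⁵)
  - 8·n² log(n) is O(n² log n)
  - 2·n² is O(n²)
  - 7·n log(n) is O(n log n)
  - 4·√n is O(√n)

The term 8·n⁵ (O(n⁵)) grows fastest and dominates all others.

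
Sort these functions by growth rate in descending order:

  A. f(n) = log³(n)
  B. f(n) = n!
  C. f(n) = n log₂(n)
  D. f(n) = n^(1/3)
B > C > D > A

Comparing growth rates:
B = n! is O(n!)
C = n log₂(n) is O(n log n)
D = n^(1/3) is O(n^(1/3))
A = log³(n) is O(log³ n)

Therefore, the order from fastest to slowest is: B > C > D > A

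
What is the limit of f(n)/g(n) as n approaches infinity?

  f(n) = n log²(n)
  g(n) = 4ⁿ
0

Since n log²(n) (O(n log² n)) grows slower than 4ⁿ (O(4ⁿ)),
the ratio f(n)/g(n) → 0 as n → ∞.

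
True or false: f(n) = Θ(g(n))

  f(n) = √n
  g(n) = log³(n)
False

f(n) = √n is O(√n), and g(n) = log³(n) is O(log³ n).
Since they have different growth rates, f(n) = Θ(g(n)) is false.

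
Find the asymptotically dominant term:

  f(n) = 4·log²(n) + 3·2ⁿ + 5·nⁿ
5·nⁿ

Looking at each term:
  - 4·log²(n) is O(log² n)
  - 3·2ⁿ is O(2ⁿ)
  - 5·nⁿ is O(nⁿ)

The term 5·nⁿ (O(nⁿ)) grows fastest and dominates all others.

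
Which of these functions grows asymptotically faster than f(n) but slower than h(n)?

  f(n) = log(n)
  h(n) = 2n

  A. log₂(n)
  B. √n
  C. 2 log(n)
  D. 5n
B

We need g(n) with log(n) = o(g(n)) and g(n) = o(2n), i.e. O(log n) ≺ g ≺ O(n).
Check each option:
  A. log₂(n) — O(log n) does not grow strictly faster than f(n)
  B. √n — O(√n) is strictly between O(log n) and O(n) ✓
  C. 2 log(n) — O(log n) does not grow strictly faster than f(n)
  D. 5n — O(n) does not grow strictly slower than h(n)

Only option B (√n) lies strictly between.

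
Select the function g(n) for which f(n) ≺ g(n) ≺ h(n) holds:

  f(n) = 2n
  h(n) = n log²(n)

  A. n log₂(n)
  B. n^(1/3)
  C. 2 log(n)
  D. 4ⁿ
A

We need g(n) with 2n = o(g(n)) and g(n) = o(n log²(n)), i.e. O(n) ≺ g ≺ O(n log² n).
Check each option:
  A. n log₂(n) — O(n log n) is strictly between O(n) and O(n log² n) ✓
  B. n^(1/3) — O(n^(1/3)) does not grow strictly faster than f(n)
  C. 2 log(n) — O(log n) does not grow strictly faster than f(n)
  D. 4ⁿ — O(4ⁿ) does not grow strictly slower than h(n)

Only option A (n log₂(n)) lies strictly between.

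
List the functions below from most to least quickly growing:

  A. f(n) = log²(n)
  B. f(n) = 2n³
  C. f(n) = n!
C > B > A

Comparing growth rates:
C = n! is O(n!)
B = 2n³ is O(n³)
A = log²(n) is O(log² n)

Therefore, the order from fastest to slowest is: C > B > A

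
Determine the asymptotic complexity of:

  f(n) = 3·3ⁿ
O(3ⁿ)

The dominant term in 3·3ⁿ is 3·3ⁿ, which is Θ(3ⁿ).
Constants are absorbed, so the tightest bound is O(3ⁿ).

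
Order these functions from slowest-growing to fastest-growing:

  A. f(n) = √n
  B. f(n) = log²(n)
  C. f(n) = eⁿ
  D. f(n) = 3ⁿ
B < A < C < D

Comparing growth rates:
B = log²(n) is O(log² n)
A = √n is O(√n)
C = eⁿ is O(eⁿ)
D = 3ⁿ is O(3ⁿ)

Therefore, the order from slowest to fastest is: B < A < C < D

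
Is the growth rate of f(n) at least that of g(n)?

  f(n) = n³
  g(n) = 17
True

f(n) = n³ is O(n³), and g(n) = 17 is O(1).
Since O(n³) grows at least as fast as O(1), f(n) = Ω(g(n)) is true.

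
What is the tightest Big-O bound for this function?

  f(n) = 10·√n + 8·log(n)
O(√n)

The dominant term in 10·√n + 8·log(n) is 10·√n, which is Θ(√n).
Lower-order terms (8·log(n)) are asymptotically negligible.
Constants are absorbed, so the tightest bound is O(√n).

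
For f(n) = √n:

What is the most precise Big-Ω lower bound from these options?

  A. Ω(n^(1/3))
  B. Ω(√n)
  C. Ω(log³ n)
B

f(n) = √n is Ω(√n).
All listed options are valid Big-Ω bounds (lower bounds),
but Ω(√n) is the tightest (largest valid bound).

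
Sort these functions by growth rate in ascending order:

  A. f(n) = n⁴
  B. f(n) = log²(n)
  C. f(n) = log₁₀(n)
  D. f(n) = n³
C < B < D < A

Comparing growth rates:
C = log₁₀(n) is O(log n)
B = log²(n) is O(log² n)
D = n³ is O(n³)
A = n⁴ is O(n⁴)

Therefore, the order from slowest to fastest is: C < B < D < A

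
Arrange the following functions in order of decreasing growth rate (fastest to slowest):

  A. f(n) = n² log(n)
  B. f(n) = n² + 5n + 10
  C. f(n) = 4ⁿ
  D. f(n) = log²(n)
C > A > B > D

Comparing growth rates:
C = 4ⁿ is O(4ⁿ)
A = n² log(n) is O(n² log n)
B = n² + 5n + 10 is O(n²)
D = log²(n) is O(log² n)

Therefore, the order from fastest to slowest is: C > A > B > D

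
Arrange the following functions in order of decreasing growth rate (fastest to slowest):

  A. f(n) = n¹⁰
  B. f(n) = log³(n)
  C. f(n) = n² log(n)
A > C > B

Comparing growth rates:
A = n¹⁰ is O(n¹⁰)
C = n² log(n) is O(n² log n)
B = log³(n) is O(log³ n)

Therefore, the order from fastest to slowest is: A > C > B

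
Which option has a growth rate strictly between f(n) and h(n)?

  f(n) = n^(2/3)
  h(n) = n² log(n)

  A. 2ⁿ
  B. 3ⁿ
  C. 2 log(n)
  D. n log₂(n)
D

We need g(n) with n^(2/3) = o(g(n)) and g(n) = o(n² log(n)), i.e. O(n^(2/3)) ≺ g ≺ O(n² log n).
Check each option:
  A. 2ⁿ — O(2ⁿ) does not grow strictly slower than h(n)
  B. 3ⁿ — O(3ⁿ) does not grow strictly slower than h(n)
  C. 2 log(n) — O(log n) does not grow strictly faster than f(n)
  D. n log₂(n) — O(n log n) is strictly between O(n^(2/3)) and O(n² log n) ✓

Only option D (n log₂(n)) lies strictly between.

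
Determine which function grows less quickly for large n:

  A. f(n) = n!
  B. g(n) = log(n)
B

f(n) = n! is O(n!), while g(n) = log(n) is O(log n).
Since O(log n) grows slower than O(n!), g(n) is dominated.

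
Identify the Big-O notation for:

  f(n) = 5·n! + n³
O(n!)

The dominant term in 5·n! + n³ is 5·n!, which is Θ(n!).
Lower-order terms (n³) are asymptotically negligible.
Constants are absorbed, so the tightest bound is O(n!).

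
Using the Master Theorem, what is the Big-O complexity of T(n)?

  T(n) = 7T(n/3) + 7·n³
Θ(n³)

Master Theorem: a = 7, b = 3, f(n) = 7·n³.
Compute the critical exponent d = log₃(7) = 1.771.
Compare f(n) = Θ(n³) against n^d:
  k = 3 > d = 1.771, so f(n) = Ω(n^(d+ε)) — Case 3.
  Regularity: a·(n/b)^3/n^3 = a/b^3 = 7/27 < 1 ✓.
  The top-level work dominates: T(n) = Θ(f(n)) = Θ(n³).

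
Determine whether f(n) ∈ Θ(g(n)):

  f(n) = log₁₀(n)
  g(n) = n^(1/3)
False

f(n) = log₁₀(n) is O(log n), and g(n) = n^(1/3) is O(n^(1/3)).
Since they have different growth rates, f(n) = Θ(g(n)) is false.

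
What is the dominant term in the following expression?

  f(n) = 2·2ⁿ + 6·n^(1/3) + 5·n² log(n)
2·2ⁿ

Looking at each term:
  - 2·2ⁿ is O(2ⁿ)
  - 6·n^(1/3) is O(n^(1/3))
  - 5·n² log(n) is O(n² log n)

The term 2·2ⁿ (O(2ⁿ)) grows fastest and dominates all others.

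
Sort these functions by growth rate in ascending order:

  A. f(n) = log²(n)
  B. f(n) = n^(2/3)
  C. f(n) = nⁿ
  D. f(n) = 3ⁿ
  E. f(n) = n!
A < B < D < E < C

Comparing growth rates:
A = log²(n) is O(log² n)
B = n^(2/3) is O(n^(2/3))
D = 3ⁿ is O(3ⁿ)
E = n! is O(n!)
C = nⁿ is O(nⁿ)

Therefore, the order from slowest to fastest is: A < B < D < E < C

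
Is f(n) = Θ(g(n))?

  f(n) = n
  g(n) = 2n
True

f(n) = n and g(n) = 2n are both O(n).
Since they have the same asymptotic growth rate, f(n) = Θ(g(n)) is true.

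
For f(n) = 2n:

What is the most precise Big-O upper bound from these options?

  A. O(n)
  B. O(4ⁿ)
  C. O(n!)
A

f(n) = 2n is O(n).
All listed options are valid Big-O bounds (upper bounds),
but O(n) is the tightest (smallest valid bound).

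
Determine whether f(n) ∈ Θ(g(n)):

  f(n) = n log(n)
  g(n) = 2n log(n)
True

f(n) = n log(n) and g(n) = 2n log(n) are both O(n log n).
Since they have the same asymptotic growth rate, f(n) = Θ(g(n)) is true.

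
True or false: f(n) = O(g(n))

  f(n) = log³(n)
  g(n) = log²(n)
False

f(n) = log³(n) is O(log³ n), and g(n) = log²(n) is O(log² n).
Since O(log³ n) grows faster than O(log² n), f(n) = O(g(n)) is false.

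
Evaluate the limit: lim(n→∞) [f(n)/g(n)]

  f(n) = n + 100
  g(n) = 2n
1/2

Since n + 100 and 2n have the same growth rate (O(n)),
the ratio converges to a constant: 1/2.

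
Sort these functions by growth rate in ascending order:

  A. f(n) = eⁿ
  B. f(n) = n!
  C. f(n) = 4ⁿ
A < C < B

Comparing growth rates:
A = eⁿ is O(eⁿ)
C = 4ⁿ is O(4ⁿ)
B = n! is O(n!)

Therefore, the order from slowest to fastest is: A < C < B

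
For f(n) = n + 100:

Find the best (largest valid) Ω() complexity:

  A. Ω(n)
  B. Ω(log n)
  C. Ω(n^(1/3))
A

f(n) = n + 100 is Ω(n).
All listed options are valid Big-Ω bounds (lower bounds),
but Ω(n) is the tightest (largest valid bound).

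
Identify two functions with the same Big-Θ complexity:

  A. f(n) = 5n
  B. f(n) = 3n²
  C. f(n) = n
A and C

Examining each function:
  A. 5n is O(n)
  B. 3n² is O(n²)
  C. n is O(n)

Functions A and C both have the same complexity class.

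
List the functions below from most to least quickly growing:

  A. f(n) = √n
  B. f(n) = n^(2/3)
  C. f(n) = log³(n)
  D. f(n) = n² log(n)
D > B > A > C

Comparing growth rates:
D = n² log(n) is O(n² log n)
B = n^(2/3) is O(n^(2/3))
A = √n is O(√n)
C = log³(n) is O(log³ n)

Therefore, the order from fastest to slowest is: D > B > A > C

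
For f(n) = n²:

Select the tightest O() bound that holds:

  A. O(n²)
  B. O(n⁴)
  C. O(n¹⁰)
A

f(n) = n² is O(n²).
All listed options are valid Big-O bounds (upper bounds),
but O(n²) is the tightest (smallest valid bound).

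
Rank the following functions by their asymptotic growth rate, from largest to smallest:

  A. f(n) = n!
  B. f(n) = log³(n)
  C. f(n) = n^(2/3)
A > C > B

Comparing growth rates:
A = n! is O(n!)
C = n^(2/3) is O(n^(2/3))
B = log³(n) is O(log³ n)

Therefore, the order from fastest to slowest is: A > C > B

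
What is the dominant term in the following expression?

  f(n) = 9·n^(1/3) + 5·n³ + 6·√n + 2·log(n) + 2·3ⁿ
2·3ⁿ

Looking at each term:
  - 9·n^(1/3) is O(n^(1/3))
  - 5·n³ is O(n³)
  - 6·√n is O(√n)
  - 2·log(n) is O(log n)
  - 2·3ⁿ is O(3ⁿ)

The term 2·3ⁿ (O(3ⁿ)) grows fastest and dominates all others.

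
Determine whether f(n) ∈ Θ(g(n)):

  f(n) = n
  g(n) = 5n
True

f(n) = n and g(n) = 5n are both O(n).
Since they have the same asymptotic growth rate, f(n) = Θ(g(n)) is true.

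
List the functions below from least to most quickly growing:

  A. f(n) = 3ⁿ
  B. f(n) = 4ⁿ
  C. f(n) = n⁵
C < A < B

Comparing growth rates:
C = n⁵ is O(n⁵)
A = 3ⁿ is O(3ⁿ)
B = 4ⁿ is O(4ⁿ)

Therefore, the order from slowest to fastest is: C < A < B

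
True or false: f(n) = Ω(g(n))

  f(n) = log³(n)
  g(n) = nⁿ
False

f(n) = log³(n) is O(log³ n), and g(n) = nⁿ is O(nⁿ).
Since O(log³ n) grows slower than O(nⁿ), f(n) = Ω(g(n)) is false.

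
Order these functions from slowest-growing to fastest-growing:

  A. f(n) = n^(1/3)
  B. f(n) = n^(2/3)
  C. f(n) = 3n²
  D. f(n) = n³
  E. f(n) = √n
A < E < B < C < D

Comparing growth rates:
A = n^(1/3) is O(n^(1/3))
E = √n is O(√n)
B = n^(2/3) is O(n^(2/3))
C = 3n² is O(n²)
D = n³ is O(n³)

Therefore, the order from slowest to fastest is: A < E < B < C < D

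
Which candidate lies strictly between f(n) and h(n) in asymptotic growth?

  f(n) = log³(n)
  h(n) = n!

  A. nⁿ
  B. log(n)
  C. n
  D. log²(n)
C

We need g(n) with log³(n) = o(g(n)) and g(n) = o(n!), i.e. O(log³ n) ≺ g ≺ O(n!).
Check each option:
  A. nⁿ — O(nⁿ) does not grow strictly slower than h(n)
  B. log(n) — O(log n) does not grow strictly faster than f(n)
  C. n — O(n) is strictly between O(log³ n) and O(n!) ✓
  D. log²(n) — O(log² n) does not grow strictly faster than f(n)

Only option C (n) lies strictly between.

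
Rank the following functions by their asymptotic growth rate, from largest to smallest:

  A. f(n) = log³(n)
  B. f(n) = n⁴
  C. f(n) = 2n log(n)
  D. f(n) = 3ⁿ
D > B > C > A

Comparing growth rates:
D = 3ⁿ is O(3ⁿ)
B = n⁴ is O(n⁴)
C = 2n log(n) is O(n log n)
A = log³(n) is O(log³ n)

Therefore, the order from fastest to slowest is: D > B > C > A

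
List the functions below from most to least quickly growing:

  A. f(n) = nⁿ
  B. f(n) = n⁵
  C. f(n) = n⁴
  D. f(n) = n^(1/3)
A > B > C > D

Comparing growth rates:
A = nⁿ is O(nⁿ)
B = n⁵ is O(n⁵)
C = n⁴ is O(n⁴)
D = n^(1/3) is O(n^(1/3))

Therefore, the order from fastest to slowest is: A > B > C > D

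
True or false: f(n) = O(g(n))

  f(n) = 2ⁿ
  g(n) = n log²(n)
False

f(n) = 2ⁿ is O(2ⁿ), and g(n) = n log²(n) is O(n log² n).
Since O(2ⁿ) grows faster than O(n log² n), f(n) = O(g(n)) is false.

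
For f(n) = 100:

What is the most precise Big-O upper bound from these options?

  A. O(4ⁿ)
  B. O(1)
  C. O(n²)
B

f(n) = 100 is O(1).
All listed options are valid Big-O bounds (upper bounds),
but O(1) is the tightest (smallest valid bound).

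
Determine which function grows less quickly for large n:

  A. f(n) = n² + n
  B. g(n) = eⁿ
A

f(n) = n² + n is O(n²), while g(n) = eⁿ is O(eⁿ).
Since O(n²) grows slower than O(eⁿ), f(n) is dominated.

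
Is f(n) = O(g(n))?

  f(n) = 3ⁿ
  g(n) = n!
True

f(n) = 3ⁿ is O(3ⁿ), and g(n) = n! is O(n!).
Since O(3ⁿ) ⊆ O(n!) (f grows no faster than g), f(n) = O(g(n)) is true.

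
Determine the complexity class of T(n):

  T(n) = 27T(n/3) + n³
Θ(n³ log n)

Master Theorem: a = 27, b = 3, f(n) = n³.
Compute the critical exponent d = log₃(27) = 3.
Compare f(n) = Θ(n³) against n^d:
  k = 3 = d, so f(n) = Θ(n^d) — Case 2.
  Work is balanced across levels: T(n) = Θ(n^d log n) = Θ(n³ log n).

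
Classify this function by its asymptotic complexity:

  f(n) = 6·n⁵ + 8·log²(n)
O(n⁵)

The dominant term in 6·n⁵ + 8·log²(n) is 6·n⁵, which is Θ(n⁵).
Lower-order terms (8·log²(n)) are asymptotically negligible.
Constants are absorbed, so the tightest bound is O(n⁵).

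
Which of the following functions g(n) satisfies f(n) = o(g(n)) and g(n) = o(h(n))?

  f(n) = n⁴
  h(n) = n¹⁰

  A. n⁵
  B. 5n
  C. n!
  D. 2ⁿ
A

We need g(n) with n⁴ = o(g(n)) and g(n) = o(n¹⁰), i.e. O(n⁴) ≺ g ≺ O(n¹⁰).
Check each option:
  A. n⁵ — O(n⁵) is strictly between O(n⁴) and O(n¹⁰) ✓
  B. 5n — O(n) does not grow strictly faster than f(n)
  C. n! — O(n!) does not grow strictly slower than h(n)
  D. 2ⁿ — O(2ⁿ) does not grow strictly slower than h(n)

Only option A (n⁵) lies strictly between.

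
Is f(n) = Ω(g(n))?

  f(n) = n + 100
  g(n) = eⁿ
False

f(n) = n + 100 is O(n), and g(n) = eⁿ is O(eⁿ).
Since O(n) grows slower than O(eⁿ), f(n) = Ω(g(n)) is false.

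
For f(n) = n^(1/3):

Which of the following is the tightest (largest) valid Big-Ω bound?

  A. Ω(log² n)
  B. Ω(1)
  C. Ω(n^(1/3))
C

f(n) = n^(1/3) is Ω(n^(1/3)).
All listed options are valid Big-Ω bounds (lower bounds),
but Ω(n^(1/3)) is the tightest (largest valid bound).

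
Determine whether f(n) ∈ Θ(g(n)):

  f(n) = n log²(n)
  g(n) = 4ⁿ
False

f(n) = n log²(n) is O(n log² n), and g(n) = 4ⁿ is O(4ⁿ).
Since they have different growth rates, f(n) = Θ(g(n)) is false.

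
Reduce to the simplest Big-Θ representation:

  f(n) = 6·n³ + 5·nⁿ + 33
Θ(nⁿ)

Order the terms by growth rate: 33 ≺ 6·n³ ≺ 5·nⁿ.
The fastest-growing term 5·nⁿ dominates as n → ∞; dropping its constant factor gives Θ(nⁿ).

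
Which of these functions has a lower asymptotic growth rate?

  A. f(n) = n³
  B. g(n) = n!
A

f(n) = n³ is O(n³), while g(n) = n! is O(n!).
Since O(n³) grows slower than O(n!), f(n) is dominated.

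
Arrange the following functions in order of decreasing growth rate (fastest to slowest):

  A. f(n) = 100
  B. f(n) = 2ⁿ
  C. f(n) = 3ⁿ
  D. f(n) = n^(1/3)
C > B > D > A

Comparing growth rates:
C = 3ⁿ is O(3ⁿ)
B = 2ⁿ is O(2ⁿ)
D = n^(1/3) is O(n^(1/3))
A = 100 is O(1)

Therefore, the order from fastest to slowest is: C > B > D > A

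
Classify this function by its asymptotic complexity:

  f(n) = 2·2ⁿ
O(2ⁿ)

The dominant term in 2·2ⁿ is 2·2ⁿ, which is Θ(2ⁿ).
Constants are absorbed, so the tightest bound is O(2ⁿ).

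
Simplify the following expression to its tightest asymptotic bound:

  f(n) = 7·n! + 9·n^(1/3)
Θ(n!)

Order the terms by growth rate: 9·n^(1/3) ≺ 7·n!.
The fastest-growing term 7·n! dominates as n → ∞; dropping its constant factor gives Θ(n!).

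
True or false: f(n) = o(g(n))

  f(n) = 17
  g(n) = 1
False

f(n) = 17 is O(1), and g(n) = 1 is O(1).
Since they have the same growth rate, f(n) = o(g(n)) is false.
(f = o(g) requires f to grow strictly slower, not equal.)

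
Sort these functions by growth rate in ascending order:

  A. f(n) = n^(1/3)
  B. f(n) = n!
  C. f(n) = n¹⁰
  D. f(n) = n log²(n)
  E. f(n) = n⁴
A < D < E < C < B

Comparing growth rates:
A = n^(1/3) is O(n^(1/3))
D = n log²(n) is O(n log² n)
E = n⁴ is O(n⁴)
C = n¹⁰ is O(n¹⁰)
B = n! is O(n!)

Therefore, the order from slowest to fastest is: A < D < E < C < B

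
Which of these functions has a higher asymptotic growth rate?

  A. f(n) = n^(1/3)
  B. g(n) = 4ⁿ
B

f(n) = n^(1/3) is O(n^(1/3)), while g(n) = 4ⁿ is O(4ⁿ).
Since O(4ⁿ) grows faster than O(n^(1/3)), g(n) dominates.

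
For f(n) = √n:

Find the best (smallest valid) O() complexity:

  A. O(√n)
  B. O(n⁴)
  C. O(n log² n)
A

f(n) = √n is O(√n).
All listed options are valid Big-O bounds (upper bounds),
but O(√n) is the tightest (smallest valid bound).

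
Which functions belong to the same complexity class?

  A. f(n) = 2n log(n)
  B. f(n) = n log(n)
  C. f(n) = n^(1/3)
A and B

Examining each function:
  A. 2n log(n) is O(n log n)
  B. n log(n) is O(n log n)
  C. n^(1/3) is O(n^(1/3))

Functions A and B both have the same complexity class.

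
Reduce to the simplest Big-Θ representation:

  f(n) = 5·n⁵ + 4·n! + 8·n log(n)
Θ(n!)

Order the terms by growth rate: 8·n log(n) ≺ 5·n⁵ ≺ 4·n!.
The fastest-growing term 4·n! dominates as n → ∞; dropping its constant factor gives Θ(n!).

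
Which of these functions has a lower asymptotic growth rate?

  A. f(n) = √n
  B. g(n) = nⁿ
A

f(n) = √n is O(√n), while g(n) = nⁿ is O(nⁿ).
Since O(√n) grows slower than O(nⁿ), f(n) is dominated.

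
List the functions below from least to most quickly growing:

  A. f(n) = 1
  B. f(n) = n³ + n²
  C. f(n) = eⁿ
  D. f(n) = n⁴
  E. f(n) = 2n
A < E < B < D < C

Comparing growth rates:
A = 1 is O(1)
E = 2n is O(n)
B = n³ + n² is O(n³)
D = n⁴ is O(n⁴)
C = eⁿ is O(eⁿ)

Therefore, the order from slowest to fastest is: A < E < B < D < C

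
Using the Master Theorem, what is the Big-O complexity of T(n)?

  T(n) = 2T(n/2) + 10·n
Θ(n log n)

Master Theorem: a = 2, b = 2, f(n) = 10·n.
Compute the critical exponent d = log₂(2) = 1.
Compare f(n) = Θ(n) against n^d:
  k = 1 = d, so f(n) = Θ(n^d) — Case 2.
  Work is balanced across levels: T(n) = Θ(n^d log n) = Θ(n log n).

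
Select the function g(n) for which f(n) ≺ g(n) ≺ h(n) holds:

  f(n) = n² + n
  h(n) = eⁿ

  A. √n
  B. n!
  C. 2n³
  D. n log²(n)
C

We need g(n) with n² + n = o(g(n)) and g(n) = o(eⁿ), i.e. O(n²) ≺ g ≺ O(eⁿ).
Check each option:
  A. √n — O(√n) does not grow strictly faster than f(n)
  B. n! — O(n!) does not grow strictly slower than h(n)
  C. 2n³ — O(n³) is strictly between O(n²) and O(eⁿ) ✓
  D. n log²(n) — O(n log² n) does not grow strictly faster than f(n)

Only option C (2n³) lies strictly between.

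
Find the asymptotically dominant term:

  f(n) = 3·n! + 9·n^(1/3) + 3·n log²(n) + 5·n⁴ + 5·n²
3·n!

Looking at each term:
  - 3·n! is O(n!)
  - 9·n^(1/3) is O(n^(1/3))
  - 3·n log²(n) is O(n log² n)
  - 5·n⁴ is O(n⁴)
  - 5·n² is O(n²)

The term 3·n! (O(n!)) grows fastest and dominates all others.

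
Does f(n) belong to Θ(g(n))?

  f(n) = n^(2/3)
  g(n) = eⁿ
False

f(n) = n^(2/3) is O(n^(2/3)), and g(n) = eⁿ is O(eⁿ).
Since they have different growth rates, f(n) = Θ(g(n)) is false.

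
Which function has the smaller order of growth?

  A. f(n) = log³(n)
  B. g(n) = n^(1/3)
A

f(n) = log³(n) is O(log³ n), while g(n) = n^(1/3) is O(n^(1/3)).
Since O(log³ n) grows slower than O(n^(1/3)), f(n) is dominated.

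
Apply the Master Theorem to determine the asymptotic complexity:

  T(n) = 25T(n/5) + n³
Θ(n³)

Master Theorem: a = 25, b = 5, f(n) = n³.
Compute the critical exponent d = log₅(25) = 2.
Compare f(n) = Θ(n³) against n^d:
  k = 3 > d = 2, so f(n) = Ω(n^(d+ε)) — Case 3.
  Regularity: a·(n/b)^3/n^3 = a/b^3 = 25/125 < 1 ✓.
  The top-level work dominates: T(n) = Θ(f(n)) = Θ(n³).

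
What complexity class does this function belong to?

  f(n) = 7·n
O(n)

The dominant term in 7·n is 7·n, which is Θ(n).
Constants are absorbed, so the tightest bound is O(n).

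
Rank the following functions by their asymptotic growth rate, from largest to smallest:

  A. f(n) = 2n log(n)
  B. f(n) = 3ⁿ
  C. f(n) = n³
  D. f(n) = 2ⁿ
B > D > C > A

Comparing growth rates:
B = 3ⁿ is O(3ⁿ)
D = 2ⁿ is O(2ⁿ)
C = n³ is O(n³)
A = 2n log(n) is O(n log n)

Therefore, the order from fastest to slowest is: B > D > C > A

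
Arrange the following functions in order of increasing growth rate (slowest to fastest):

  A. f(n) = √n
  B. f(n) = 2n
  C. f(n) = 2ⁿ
A < B < C

Comparing growth rates:
A = √n is O(√n)
B = 2n is O(n)
C = 2ⁿ is O(2ⁿ)

Therefore, the order from slowest to fastest is: A < B < C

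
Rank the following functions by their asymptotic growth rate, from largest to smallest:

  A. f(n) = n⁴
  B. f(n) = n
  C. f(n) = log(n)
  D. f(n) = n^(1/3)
A > B > D > C

Comparing growth rates:
A = n⁴ is O(n⁴)
B = n is O(n)
D = n^(1/3) is O(n^(1/3))
C = log(n) is O(log n)

Therefore, the order from fastest to slowest is: A > B > D > C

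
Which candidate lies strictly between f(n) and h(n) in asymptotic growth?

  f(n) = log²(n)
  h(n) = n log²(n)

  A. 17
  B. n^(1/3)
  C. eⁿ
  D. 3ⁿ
B

We need g(n) with log²(n) = o(g(n)) and g(n) = o(n log²(n)), i.e. O(log² n) ≺ g ≺ O(n log² n).
Check each option:
  A. 17 — O(1) does not grow strictly faster than f(n)
  B. n^(1/3) — O(n^(1/3)) is strictly between O(log² n) and O(n log² n) ✓
  C. eⁿ — O(eⁿ) does not grow strictly slower than h(n)
  D. 3ⁿ — O(3ⁿ) does not grow strictly slower than h(n)

Only option B (n^(1/3)) lies strictly between.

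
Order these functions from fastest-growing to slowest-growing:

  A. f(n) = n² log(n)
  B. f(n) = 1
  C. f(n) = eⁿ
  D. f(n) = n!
D > C > A > B

Comparing growth rates:
D = n! is O(n!)
C = eⁿ is O(eⁿ)
A = n² log(n) is O(n² log n)
B = 1 is O(1)

Therefore, the order from fastest to slowest is: D > C > A > B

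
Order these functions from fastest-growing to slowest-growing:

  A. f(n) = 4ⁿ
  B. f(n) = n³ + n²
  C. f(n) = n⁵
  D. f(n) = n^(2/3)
A > C > B > D

Comparing growth rates:
A = 4ⁿ is O(4ⁿ)
C = n⁵ is O(n⁵)
B = n³ + n² is O(n³)
D = n^(2/3) is O(n^(2/3))

Therefore, the order from fastest to slowest is: A > C > B > D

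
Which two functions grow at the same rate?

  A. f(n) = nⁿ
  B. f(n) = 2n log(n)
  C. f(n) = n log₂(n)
B and C

Examining each function:
  A. nⁿ is O(nⁿ)
  B. 2n log(n) is O(n log n)
  C. n log₂(n) is O(n log n)

Functions B and C both have the same complexity class.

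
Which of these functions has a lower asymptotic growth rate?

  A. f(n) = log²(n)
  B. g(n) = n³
A

f(n) = log²(n) is O(log² n), while g(n) = n³ is O(n³).
Since O(log² n) grows slower than O(n³), f(n) is dominated.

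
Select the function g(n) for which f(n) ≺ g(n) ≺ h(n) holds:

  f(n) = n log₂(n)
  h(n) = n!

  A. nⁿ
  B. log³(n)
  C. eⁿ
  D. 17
C

We need g(n) with n log₂(n) = o(g(n)) and g(n) = o(n!), i.e. O(n log n) ≺ g ≺ O(n!).
Check each option:
  A. nⁿ — O(nⁿ) does not grow strictly slower than h(n)
  B. log³(n) — O(log³ n) does not grow strictly faster than f(n)
  C. eⁿ — O(eⁿ) is strictly between O(n log n) and O(n!) ✓
  D. 17 — O(1) does not grow strictly faster than f(n)

Only option C (eⁿ) lies strictly between.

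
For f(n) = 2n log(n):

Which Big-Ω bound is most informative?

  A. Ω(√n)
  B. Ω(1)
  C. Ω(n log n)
C

f(n) = 2n log(n) is Ω(n log n).
All listed options are valid Big-Ω bounds (lower bounds),
but Ω(n log n) is the tightest (largest valid bound).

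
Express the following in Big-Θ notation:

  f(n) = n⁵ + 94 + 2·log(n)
Θ(n⁵)

Order the terms by growth rate: 94 ≺ 2·log(n) ≺ n⁵.
The fastest-growing term n⁵ dominates as n → ∞; dropping its constant factor gives Θ(n⁵).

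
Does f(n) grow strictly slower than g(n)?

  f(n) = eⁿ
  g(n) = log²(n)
False

f(n) = eⁿ is O(eⁿ), and g(n) = log²(n) is O(log² n).
Since O(eⁿ) grows faster than or equal to O(log² n), f(n) = o(g(n)) is false.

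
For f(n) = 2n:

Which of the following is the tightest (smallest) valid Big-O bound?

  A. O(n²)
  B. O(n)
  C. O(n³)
B

f(n) = 2n is O(n).
All listed options are valid Big-O bounds (upper bounds),
but O(n) is the tightest (smallest valid bound).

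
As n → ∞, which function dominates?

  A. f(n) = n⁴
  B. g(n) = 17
A

f(n) = n⁴ is O(n⁴), while g(n) = 17 is O(1).
Since O(n⁴) grows faster than O(1), f(n) dominates.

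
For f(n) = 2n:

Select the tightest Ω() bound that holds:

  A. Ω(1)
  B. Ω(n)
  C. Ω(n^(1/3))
B

f(n) = 2n is Ω(n).
All listed options are valid Big-Ω bounds (lower bounds),
but Ω(n) is the tightest (largest valid bound).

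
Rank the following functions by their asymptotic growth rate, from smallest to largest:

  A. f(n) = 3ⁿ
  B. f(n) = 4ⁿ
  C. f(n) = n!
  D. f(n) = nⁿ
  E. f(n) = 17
E < A < B < C < D

Comparing growth rates:
E = 17 is O(1)
A = 3ⁿ is O(3ⁿ)
B = 4ⁿ is O(4ⁿ)
C = n! is O(n!)
D = nⁿ is O(nⁿ)

Therefore, the order from slowest to fastest is: E < A < B < C < D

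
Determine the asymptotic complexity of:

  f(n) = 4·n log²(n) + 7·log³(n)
O(n log² n)

The dominant term in 4·n log²(n) + 7·log³(n) is 4·n log²(n), which is Θ(n log² n).
Lower-order terms (7·log³(n)) are asymptotically negligible.
Constants are absorbed, so the tightest bound is O(n log² n).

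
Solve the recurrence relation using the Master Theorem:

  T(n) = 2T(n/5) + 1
Θ(n^log₅(2))

Master Theorem: a = 2, b = 5, f(n) = 1.
Compute the critical exponent d = log₅(2) = 0.431.
Compare f(n) = Θ(1) against n^d:
  k = 0 < d = 0.431, so f(n) = O(n^(d-ε)) — Case 1.
  The recursion cost dominates: T(n) = Θ(n^d) = Θ(n^log₅(2)).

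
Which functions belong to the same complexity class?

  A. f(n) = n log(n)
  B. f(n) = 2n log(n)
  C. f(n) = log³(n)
A and B

Examining each function:
  A. n log(n) is O(n log n)
  B. 2n log(n) is O(n log n)
  C. log³(n) is O(log³ n)

Functions A and B both have the same complexity class.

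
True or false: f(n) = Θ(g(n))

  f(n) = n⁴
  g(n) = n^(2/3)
False

f(n) = n⁴ is O(n⁴), and g(n) = n^(2/3) is O(n^(2/3)).
Since they have different growth rates, f(n) = Θ(g(n)) is false.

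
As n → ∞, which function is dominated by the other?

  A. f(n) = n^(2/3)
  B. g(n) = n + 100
A

f(n) = n^(2/3) is O(n^(2/3)), while g(n) = n + 100 is O(n).
Since O(n^(2/3)) grows slower than O(n), f(n) is dominated.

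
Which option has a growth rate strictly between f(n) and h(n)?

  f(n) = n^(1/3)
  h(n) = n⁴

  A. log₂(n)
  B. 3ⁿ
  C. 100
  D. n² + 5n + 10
D

We need g(n) with n^(1/3) = o(g(n)) and g(n) = o(n⁴), i.e. O(n^(1/3)) ≺ g ≺ O(n⁴).
Check each option:
  A. log₂(n) — O(log n) does not grow strictly faster than f(n)
  B. 3ⁿ — O(3ⁿ) does not grow strictly slower than h(n)
  C. 100 — O(1) does not grow strictly faster than f(n)
  D. n² + 5n + 10 — O(n²) is strictly between O(n^(1/3)) and O(n⁴) ✓

Only option D (n² + 5n + 10) lies strictly between.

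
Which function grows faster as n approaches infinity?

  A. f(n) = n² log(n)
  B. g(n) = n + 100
A

f(n) = n² log(n) is O(n² log n), while g(n) = n + 100 is O(n).
Since O(n² log n) grows faster than O(n), f(n) dominates.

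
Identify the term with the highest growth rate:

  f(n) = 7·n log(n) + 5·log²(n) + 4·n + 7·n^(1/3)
7·n log(n)

Looking at each term:
  - 7·n log(n) is O(n log n)
  - 5·log²(n) is O(log² n)
  - 4·n is O(n)
  - 7·n^(1/3) is O(n^(1/3))

The term 7·n log(n) (O(n log n)) grows fastest and dominates all others.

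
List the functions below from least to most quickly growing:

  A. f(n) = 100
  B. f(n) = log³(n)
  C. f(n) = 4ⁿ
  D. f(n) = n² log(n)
A < B < D < C

Comparing growth rates:
A = 100 is O(1)
B = log³(n) is O(log³ n)
D = n² log(n) is O(n² log n)
C = 4ⁿ is O(4ⁿ)

Therefore, the order from slowest to fastest is: A < B < D < C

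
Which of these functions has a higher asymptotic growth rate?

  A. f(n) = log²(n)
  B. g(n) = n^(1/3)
B

f(n) = log²(n) is O(log² n), while g(n) = n^(1/3) is O(n^(1/3)).
Since O(n^(1/3)) grows faster than O(log² n), g(n) dominates.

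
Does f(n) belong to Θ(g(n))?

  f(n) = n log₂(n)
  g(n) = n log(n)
True

f(n) = n log₂(n) and g(n) = n log(n) are both O(n log n).
Since they have the same asymptotic growth rate, f(n) = Θ(g(n)) is true.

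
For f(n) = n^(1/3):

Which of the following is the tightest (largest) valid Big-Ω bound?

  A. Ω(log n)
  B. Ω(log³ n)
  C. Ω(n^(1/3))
C

f(n) = n^(1/3) is Ω(n^(1/3)).
All listed options are valid Big-Ω bounds (lower bounds),
but Ω(n^(1/3)) is the tightest (largest valid bound).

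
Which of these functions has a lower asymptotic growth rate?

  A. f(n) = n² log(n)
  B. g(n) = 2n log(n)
B

f(n) = n² log(n) is O(n² log n), while g(n) = 2n log(n) is O(n log n).
Since O(n log n) grows slower than O(n² log n), g(n) is dominated.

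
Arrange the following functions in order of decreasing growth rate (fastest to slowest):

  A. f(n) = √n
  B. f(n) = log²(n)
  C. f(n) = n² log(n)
C > A > B

Comparing growth rates:
C = n² log(n) is O(n² log n)
A = √n is O(√n)
B = log²(n) is O(log² n)

Therefore, the order from fastest to slowest is: C > A > B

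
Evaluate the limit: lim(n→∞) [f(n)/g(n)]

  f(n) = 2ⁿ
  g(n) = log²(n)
∞

Since 2ⁿ (O(2ⁿ)) grows faster than log²(n) (O(log² n)),
the ratio f(n)/g(n) → ∞ as n → ∞.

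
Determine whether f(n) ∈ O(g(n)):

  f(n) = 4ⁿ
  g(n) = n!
True

f(n) = 4ⁿ is O(4ⁿ), and g(n) = n! is O(n!).
Since O(4ⁿ) ⊆ O(n!) (f grows no faster than g), f(n) = O(g(n)) is true.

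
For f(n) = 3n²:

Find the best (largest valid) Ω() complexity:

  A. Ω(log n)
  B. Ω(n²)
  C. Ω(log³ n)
B

f(n) = 3n² is Ω(n²).
All listed options are valid Big-Ω bounds (lower bounds),
but Ω(n²) is the tightest (largest valid bound).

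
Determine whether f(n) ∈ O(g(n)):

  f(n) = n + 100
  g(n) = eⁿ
True

f(n) = n + 100 is O(n), and g(n) = eⁿ is O(eⁿ).
Since O(n) ⊆ O(eⁿ) (f grows no faster than g), f(n) = O(g(n)) is true.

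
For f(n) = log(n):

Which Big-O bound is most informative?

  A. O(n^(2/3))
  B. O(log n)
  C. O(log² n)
B

f(n) = log(n) is O(log n).
All listed options are valid Big-O bounds (upper bounds),
but O(log n) is the tightest (smallest valid bound).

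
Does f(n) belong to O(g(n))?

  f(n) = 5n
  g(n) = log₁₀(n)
False

f(n) = 5n is O(n), and g(n) = log₁₀(n) is O(log n).
Since O(n) grows faster than O(log n), f(n) = O(g(n)) is false.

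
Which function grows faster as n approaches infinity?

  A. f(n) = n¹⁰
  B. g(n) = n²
A

f(n) = n¹⁰ is O(n¹⁰), while g(n) = n² is O(n²).
Since O(n¹⁰) grows faster than O(n²), f(n) dominates.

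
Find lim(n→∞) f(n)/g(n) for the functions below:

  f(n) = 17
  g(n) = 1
17

Since 17 and 1 have the same growth rate (O(1)),
the ratio converges to a constant: 17.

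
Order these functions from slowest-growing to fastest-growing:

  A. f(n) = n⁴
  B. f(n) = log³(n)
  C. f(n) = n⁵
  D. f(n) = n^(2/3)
B < D < A < C

Comparing growth rates:
B = log³(n) is O(log³ n)
D = n^(2/3) is O(n^(2/3))
A = n⁴ is O(n⁴)
C = n⁵ is O(n⁵)

Therefore, the order from slowest to fastest is: B < D < A < C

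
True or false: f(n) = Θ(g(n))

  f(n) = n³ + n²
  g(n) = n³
True

f(n) = n³ + n² and g(n) = n³ are both O(n³).
Since they have the same asymptotic growth rate, f(n) = Θ(g(n)) is true.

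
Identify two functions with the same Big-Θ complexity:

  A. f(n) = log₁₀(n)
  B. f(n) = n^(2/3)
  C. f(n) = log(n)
A and C

Examining each function:
  A. log₁₀(n) is O(log n)
  B. n^(2/3) is O(n^(2/3))
  C. log(n) is O(log n)

Functions A and C both have the same complexity class.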